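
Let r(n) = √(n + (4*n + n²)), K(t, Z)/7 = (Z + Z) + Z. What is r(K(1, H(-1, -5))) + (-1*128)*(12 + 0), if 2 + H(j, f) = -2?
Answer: -1536 + 2*√1659 ≈ -1454.5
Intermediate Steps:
H(j, f) = -4 (H(j, f) = -2 - 2 = -4)
K(t, Z) = 21*Z (K(t, Z) = 7*((Z + Z) + Z) = 7*(2*Z + Z) = 7*(3*Z) = 21*Z)
r(n) = √(n² + 5*n) (r(n) = √(n + (n² + 4*n)) = √(n² + 5*n))
r(K(1, H(-1, -5))) + (-1*128)*(12 + 0) = √((21*(-4))*(5 + 21*(-4))) + (-1*128)*(12 + 0) = √(-84*(5 - 84)) - 128*12 = √(-84*(-79)) - 1536 = √6636 - 1536 = 2*√1659 - 1536 = -1536 + 2*√1659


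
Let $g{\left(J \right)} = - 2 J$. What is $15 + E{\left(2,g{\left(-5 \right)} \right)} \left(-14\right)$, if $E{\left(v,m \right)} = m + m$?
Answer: $-265$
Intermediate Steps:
$E{\left(v,m \right)} = 2 m$
$15 + E{\left(2,g{\left(-5 \right)} \right)} \left(-14\right) = 15 + 2 \left(\left(-2\right) \left(-5\right)\right) \left(-14\right) = 15 + 2 \cdot 10 \left(-14\right) = 15 + 20 \left(-14\right) = 15 - 280 = -265$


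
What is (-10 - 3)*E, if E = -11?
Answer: 143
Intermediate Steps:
(-10 - 3)*E = (-10 - 3)*(-11) = -13*(-11) = 143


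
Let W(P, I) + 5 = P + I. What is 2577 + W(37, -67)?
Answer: 2542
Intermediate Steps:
W(P, I) = -5 + I + P (W(P, I) = -5 + (P + I) = -5 + (I + P) = -5 + I + P)
2577 + W(37, -67) = 2577 + (-5 - 67 + 37) = 2577 - 35 = 2542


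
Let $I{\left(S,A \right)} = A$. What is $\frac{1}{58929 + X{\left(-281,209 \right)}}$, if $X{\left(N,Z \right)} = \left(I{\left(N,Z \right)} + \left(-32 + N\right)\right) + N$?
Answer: $\frac{1}{58544} \approx 1.7081 \cdot 10^{-5}$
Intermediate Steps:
$X{\left(N,Z \right)} = -32 + Z + 2 N$ ($X{\left(N,Z \right)} = \left(Z + \left(-32 + N\right)\right) + N = \left(-32 + N + Z\right) + N = -32 + Z + 2 N$)
$\frac{1}{58929 + X{\left(-281,209 \right)}} = \frac{1}{58929 + \left(-32 + 209 + 2 \left(-281\right)\right)} = \frac{1}{58929 - 385} = \frac{1}{58544}$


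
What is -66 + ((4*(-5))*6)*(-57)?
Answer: 6774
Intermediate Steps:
-66 + ((4*(-5))*6)*(-57) = -66 - 20*6*(-57) = -66 - 120*(-57) = -66 + 6840 = 6774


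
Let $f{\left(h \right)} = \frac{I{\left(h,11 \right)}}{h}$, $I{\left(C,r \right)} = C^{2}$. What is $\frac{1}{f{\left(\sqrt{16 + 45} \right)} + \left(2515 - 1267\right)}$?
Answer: $\frac{1248}{1557443} - \frac{\sqrt{61}}{1557443} \approx 0.0007963$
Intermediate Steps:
$f{\left(h \right)} = h$ ($f{\left(h \right)} = \frac{h^{2}}{h} = h$)
$\frac{1}{f{\left(\sqrt{16 + 45} \right)} + \left(2515 - 1267\right)} = \frac{1}{\sqrt{16 + 45} + \left(2515 - 1267\right)} = \frac{1}{\sqrt{61} + \left(2515 - 1267\right)} = \frac{1}{\sqrt{61} + 1248} = \frac{1}{1248 + \sqrt{61}}$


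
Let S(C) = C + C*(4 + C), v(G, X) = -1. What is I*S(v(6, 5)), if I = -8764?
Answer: 35056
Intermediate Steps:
I*S(v(6, 5)) = -(-8764)*(5 - 1) = -(-8764)*4 = -8764*(-4) = 35056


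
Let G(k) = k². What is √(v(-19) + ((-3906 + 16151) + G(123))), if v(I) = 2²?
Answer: 117*√2 ≈ 165.46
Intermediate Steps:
v(I) = 4
√(v(-19) + ((-3906 + 16151) + G(123))) = √(4 + ((-3906 + 16151) + 123²)) = √(4 + (12245 + 15129)) = √(4 + 27374) = √27378 = 117*√2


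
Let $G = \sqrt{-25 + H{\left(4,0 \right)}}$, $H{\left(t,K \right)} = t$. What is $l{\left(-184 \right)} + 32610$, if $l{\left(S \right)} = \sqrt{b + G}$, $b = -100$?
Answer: $32610 + \sqrt{-100 + i \sqrt{21}} \approx 32610.0 + 10.003 i$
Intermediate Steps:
$G = i \sqrt{21}$ ($G = \sqrt{-25 + 4} = \sqrt{-21} = i \sqrt{21} \approx 4.5826 i$)
$l{\left(S \right)} = \sqrt{-100 + i \sqrt{21}}$
$l{\left(-184 \right)} + 32610 = \sqrt{-100 + i \sqrt{21}} + 32610 = 32610 + \sqrt{-100 + i \sqrt{21}}$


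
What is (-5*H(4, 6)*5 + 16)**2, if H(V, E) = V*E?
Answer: 341056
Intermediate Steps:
H(V, E) = E*V
(-5*H(4, 6)*5 + 16)**2 = (-30*4*5 + 16)**2 = (-5*24*5 + 16)**2 = (-120*5 + 16)**2 = (-600 + 16)**2 = (-584)**2 = 341056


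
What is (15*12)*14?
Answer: 2520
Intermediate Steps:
(15*12)*14 = 180*14 = 2520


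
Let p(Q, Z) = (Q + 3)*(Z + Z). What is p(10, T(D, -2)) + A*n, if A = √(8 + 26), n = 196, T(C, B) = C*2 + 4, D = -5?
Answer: -156 + 196*√34 ≈ 986.87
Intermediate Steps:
T(C, B) = 4 + 2*C (T(C, B) = 2*C + 4 = 4 + 2*C)
A = √34 ≈ 5.8309
p(Q, Z) = 2*Z*(3 + Q) (p(Q, Z) = (3 + Q)*(2*Z) = 2*Z*(3 + Q))
p(10, T(D, -2)) + A*n = 2*(4 + 2*(-5))*(3 + 10) + √34*196 = 2*(4 - 10)*13 + 196*√34 = 2*(-6)*13 + 196*√34 = -156 + 196*√34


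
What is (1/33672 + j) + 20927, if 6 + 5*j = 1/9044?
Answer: 7965656062291/380661960 ≈ 20926.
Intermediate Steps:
j = -54263/45220 (j = -6/5 + (1/5)/9044 = -6/5 + (1/5)*(1/9044) = -6/5 + 1/45220 = -54263/45220 ≈ -1.2000)
(1/33672 + j) + 20927 = (1/33672 - 54263/45220) + 20927 = -456774629/380661960 + 20927 = 7965656062291/380661960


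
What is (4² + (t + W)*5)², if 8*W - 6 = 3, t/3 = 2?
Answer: 170569/64 ≈ 2665.1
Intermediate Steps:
t = 6 (t = 3*2 = 6)
W = 9/8 (W = ¾ + (⅛)*3 = ¾ + 3/8 = 9/8 ≈ 1.1250)
(4² + (t + W)*5)² = (4² + (6 + 9/8)*5)² = (16 + (57/8)*5)² = (16 + 285/8)² = (413/8)² = 170569/64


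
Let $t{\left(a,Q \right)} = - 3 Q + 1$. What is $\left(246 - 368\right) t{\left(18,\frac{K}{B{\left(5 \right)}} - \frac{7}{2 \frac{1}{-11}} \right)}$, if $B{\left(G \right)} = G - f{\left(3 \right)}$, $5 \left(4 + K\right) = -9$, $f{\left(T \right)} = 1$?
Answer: $\frac{134383}{10} \approx 13438.0$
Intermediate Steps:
$K = - \frac{29}{5}$ ($K = -4 + \frac{1}{5} \left(-9\right) = -4 - \frac{9}{5} = - \frac{29}{5} \approx -5.8$)
$B{\left(G \right)} = -1 + G$ ($B{\left(G \right)} = G - 1 = -1 + G$)
$t{\left(a,Q \right)} = 1 - 3 Q$
$\left(246 - 368\right) t{\left(18,\frac{K}{B{\left(5 \right)}} - \frac{7}{2 \frac{1}{-11}} \right)} = \left(246 - 368\right) \left(1 - 3 \left(- \frac{29}{5 \left(-1 + 5\right)} - \frac{7}{2 \frac{1}{-11}}\right)\right) = - 122 \left(1 - 3 \left(- \frac{29}{5 \cdot 4} - \frac{7}{2 \left(- \frac{1}{11}\right)}\right)\right) = - 122 \left(1 - 3 \left(\left(- \frac{29}{5}\right) \frac{1}{4} - \frac{7}{- \frac{2}{11}}\right)\right) = - 122 \left(1 - 3 \left(- \frac{29}{20} - - \frac{77}{2}\right)\right) = - 122 \left(1 - 3 \left(- \frac{29}{20} + \frac{77}{2}\right)\right) = - 122 \left(1 - \frac{2223}{20}\right) = \left(-122\right) \left(- \frac{2203}{20}\right) = \frac{134383}{10}$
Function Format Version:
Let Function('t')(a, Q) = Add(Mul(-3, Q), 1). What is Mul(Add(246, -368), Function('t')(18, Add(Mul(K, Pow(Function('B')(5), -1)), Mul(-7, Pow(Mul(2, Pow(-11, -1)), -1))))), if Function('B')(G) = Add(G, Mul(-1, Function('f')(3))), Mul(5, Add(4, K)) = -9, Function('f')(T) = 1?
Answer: Rational(134383, 10) ≈ 13438.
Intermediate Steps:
K = Rational(-29, 5) (K = Add(-4, Mul(Rational(1, 5), -9)) = Add(-4, Rational(-9, 5)) = Rational(-29, 5) ≈ -5.8000)
Function('B')(G) = Add(-1, G) (Function('B')(G) = Add(G, Mul(-1, 1)) = Add(G, -1) = Add(-1, G))
Function('t')(a, Q) = Add(1, Mul(-3, Q))
Mul(Add(246, -368), Function('t')(18, Add(Mul(K, Pow(Function('B')(5), -1)), Mul(-7, Pow(Mul(2, Pow(-11, -1)), -1))))) = Mul(Add(246, -368), Add(1, Mul(-3, Add(Mul(Rational(-29, 5), Pow(Add(-1, 5), -1)), Mul(-7, Pow(Mul(2, Pow(-11, -1)), -1)))))) = Mul(-122, Add(1, Mul(-3, Add(Mul(Rational(-29, 5), Pow(4, -1)), Mul(-7, Pow(Mul(2, Rational(-1, 11)), -1)))))) = Mul(-122, Add(1, Mul(-3, Add(Mul(Rational(-29, 5), Rational(1, 4)), Mul(-7, Pow(Rational(-2, 11), -1)))))) = Mul(-122, Add(1, Mul(-3, Add(Rational(-29, 20), Mul(-7, Rational(-11, 2)))))) = Mul(-122, Add(1, Mul(-3, Add(Rational(-29, 20), Rational(77, 2))))) = Mul(-122, Add(1, Mul(-3, Rational(741, 20)))) = Mul(-122, Add(1, Rational(-2223, 20))) = Mul(-122, Rational(-2203, 20)) = Rational(134383, 10)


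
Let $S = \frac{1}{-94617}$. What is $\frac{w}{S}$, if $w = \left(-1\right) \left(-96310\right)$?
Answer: $-9112563270$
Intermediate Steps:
$S = - \frac{1}{94617} \approx -1.0569 \cdot 10^{-5}$
$w = 96310$
$\frac{w}{S} = \frac{96310}{- \frac{1}{94617}} = 96310 \left(-94617\right) = -9112563270$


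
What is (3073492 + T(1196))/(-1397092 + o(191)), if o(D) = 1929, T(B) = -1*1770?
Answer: -3071722/1395163 ≈ -2.2017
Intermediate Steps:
T(B) = -1770
(3073492 + T(1196))/(-1397092 + o(191)) = (3073492 - 1770)/(-1397092 + 1929) = 3071722/(-1395163) = 3071722*(-1/1395163) = -3071722/1395163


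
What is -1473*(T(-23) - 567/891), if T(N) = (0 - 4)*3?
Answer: 204747/11 ≈ 18613.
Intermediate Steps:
T(N) = -12 (T(N) = -4*3 = -12)
-1473*(T(-23) - 567/891) = -1473*(-12 - 567/891) = -1473*(-12 - 567*1/891) = -1473*(-12 - 7/11) = -1473*(-139/11) = 204747/11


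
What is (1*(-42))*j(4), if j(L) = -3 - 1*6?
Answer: 378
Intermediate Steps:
j(L) = -9 (j(L) = -3 - 6 = -9)
(1*(-42))*j(4) = (1*(-42))*(-9) = -42*(-9) = 378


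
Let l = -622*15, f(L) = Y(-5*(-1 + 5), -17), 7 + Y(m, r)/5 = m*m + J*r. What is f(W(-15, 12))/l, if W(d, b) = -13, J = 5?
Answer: -154/933 ≈ -0.16506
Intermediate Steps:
Y(m, r) = -35 + 5*m**2 + 25*r (Y(m, r) = -35 + 5*(m*m + 5*r) = -35 + 5*(m**2 + 5*r) = -35 + (5*m**2 + 25*r) = -35 + 5*m**2 + 25*r)
f(L) = 1540 (f(L) = -35 + 5*(-5*(-1 + 5))**2 + 25*(-17) = -35 + 5*(-5*4)**2 - 425 = -35 + 5*(-20)**2 - 425 = -35 + 5*400 - 425 = -35 + 2000 - 425 = 1540)
l = -9330
f(W(-15, 12))/l = 1540/(-9330) = 1540*(-1/9330) = -154/933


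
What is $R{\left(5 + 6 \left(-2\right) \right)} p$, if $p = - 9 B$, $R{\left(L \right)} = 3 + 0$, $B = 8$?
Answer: $-216$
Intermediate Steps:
$R{\left(L \right)} = 3$
$p = -72$ ($p = \left(-9\right) 8 = -72$)
$R{\left(5 + 6 \left(-2\right) \right)} p = 3 \left(-72\right) = -216$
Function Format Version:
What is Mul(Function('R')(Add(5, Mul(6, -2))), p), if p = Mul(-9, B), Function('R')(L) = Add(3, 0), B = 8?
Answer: -216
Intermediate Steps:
Function('R')(L) = 3
p = -72 (p = Mul(-9, 8) = -72)
Mul(Function('R')(Add(5, Mul(6, -2))), p) = Mul(3, -72) = -216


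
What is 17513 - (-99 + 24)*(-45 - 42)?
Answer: 10988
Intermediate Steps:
17513 - (-99 + 24)*(-45 - 42) = 17513 - (-75)*(-87) = 17513 - 1*6525 = 17513 - 6525 = 10988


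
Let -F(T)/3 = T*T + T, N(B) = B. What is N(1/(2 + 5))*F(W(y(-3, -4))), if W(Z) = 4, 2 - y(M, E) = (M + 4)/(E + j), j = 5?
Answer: -60/7 ≈ -8.5714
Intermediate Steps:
y(M, E) = 2 - (4 + M)/(5 + E) (y(M, E) = 2 - (M + 4)/(E + 5) = 2 - (4 + M)/(5 + E))
F(T) = -3*T - 3*T**2 (F(T) = -3*(T*T + T) = -3*(T**2 + T) = -3*(T + T**2) = -3*T - 3*T**2)
N(1/(2 + 5))*F(W(y(-3, -4))) = (-3*4*(1 + 4))/(2 + 5) = (-3*4*5)/7 = (1/7)*(-60) = -60/7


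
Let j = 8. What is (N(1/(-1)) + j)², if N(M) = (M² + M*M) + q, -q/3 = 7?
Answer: 121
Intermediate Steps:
q = -21 (q = -3*7 = -21)
N(M) = -21 + 2*M² (N(M) = (M² + M*M) - 21 = (M² + M²) - 21 = 2*M² - 21 = -21 + 2*M²)
(N(1/(-1)) + j)² = ((-21 + 2*(1/(-1))²) + 8)² = ((-21 + 2*(1*(-1))²) + 8)² = ((-21 + 2*(-1)²) + 8)² = ((-21 + 2*1) + 8)² = ((-21 + 2) + 8)² = (-19 + 8)² = (-11)² = 121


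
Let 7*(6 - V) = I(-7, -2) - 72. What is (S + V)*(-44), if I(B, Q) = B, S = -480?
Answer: 142516/7 ≈ 20359.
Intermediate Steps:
V = 121/7 (V = 6 - (-7 - 72)/7 = 6 - ⅐*(-79) = 6 + 79/7 = 121/7 ≈ 17.286)
(S + V)*(-44) = (-480 + 121/7)*(-44) = -3239/7*(-44) = 142516/7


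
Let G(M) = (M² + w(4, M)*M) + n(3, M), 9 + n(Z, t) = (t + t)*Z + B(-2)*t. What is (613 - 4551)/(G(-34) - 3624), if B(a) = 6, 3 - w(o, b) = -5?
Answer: 358/287 ≈ 1.2474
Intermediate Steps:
w(o, b) = 8 (w(o, b) = 3 - 1*(-5) = 3 + 5 = 8)
n(Z, t) = -9 + 6*t + 2*Z*t (n(Z, t) = -9 + ((t + t)*Z + 6*t) = -9 + ((2*t)*Z + 6*t) = -9 + (2*Z*t + 6*t) = -9 + (6*t + 2*Z*t) = -9 + 6*t + 2*Z*t)
G(M) = -9 + M² + 20*M (G(M) = (M² + 8*M) + (-9 + 6*M + 2*3*M) = (M² + 8*M) + (-9 + 6*M + 6*M) = (M² + 8*M) + (-9 + 12*M) = -9 + M² + 20*M)
(613 - 4551)/(G(-34) - 3624) = (613 - 4551)/((-9 + (-34)² + 20*(-34)) - 3624) = -3938/((-9 + 1156 - 680) - 3624) = -3938/(467 - 3624) = -3938/(-3157) = -3938*(-1/3157) = 358/287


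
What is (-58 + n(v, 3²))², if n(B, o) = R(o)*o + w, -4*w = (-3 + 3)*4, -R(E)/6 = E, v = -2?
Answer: 295936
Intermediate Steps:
R(E) = -6*E
w = 0 (w = -(-3 + 3)*4/4 = -0*4 = -¼*0 = 0)
n(B, o) = -6*o² (n(B, o) = (-6*o)*o + 0 = -6*o² + 0 = -6*o²)
(-58 + n(v, 3²))² = (-58 - 6*(3²)²)² = (-58 - 6*9²)² = (-58 - 6*81)² = (-58 - 486)² = (-544)² = 295936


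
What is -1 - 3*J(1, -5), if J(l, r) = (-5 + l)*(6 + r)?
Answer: 11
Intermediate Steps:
-1 - 3*J(1, -5) = -1 - 3*(-30 - 5*(-5) + 6*1 + 1*(-5)) = -1 - 3*(-30 + 25 + 6 - 5) = -1 - 3*(-4) = -1 + 12 = 11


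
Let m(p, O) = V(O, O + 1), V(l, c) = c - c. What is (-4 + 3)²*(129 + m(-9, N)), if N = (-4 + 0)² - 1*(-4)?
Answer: 129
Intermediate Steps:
V(l, c) = 0
N = 20 (N = (-4)² + 4 = 16 + 4 = 20)
m(p, O) = 0
(-4 + 3)²*(129 + m(-9, N)) = (-4 + 3)²*(129 + 0) = (-1)²*129 = 1*129 = 129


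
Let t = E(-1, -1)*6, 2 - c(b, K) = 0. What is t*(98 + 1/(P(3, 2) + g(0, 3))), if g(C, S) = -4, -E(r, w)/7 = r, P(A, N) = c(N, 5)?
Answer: 4095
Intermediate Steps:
c(b, K) = 2 (c(b, K) = 2 - 1*0 = 2 + 0 = 2)
P(A, N) = 2
E(r, w) = -7*r
t = 42 (t = -7*(-1)*6 = 7*6 = 42)
t*(98 + 1/(P(3, 2) + g(0, 3))) = 42*(98 + 1/(2 - 4)) = 42*(98 + 1/(-2)) = 42*(98 - ½) = 42*(195/2) = 4095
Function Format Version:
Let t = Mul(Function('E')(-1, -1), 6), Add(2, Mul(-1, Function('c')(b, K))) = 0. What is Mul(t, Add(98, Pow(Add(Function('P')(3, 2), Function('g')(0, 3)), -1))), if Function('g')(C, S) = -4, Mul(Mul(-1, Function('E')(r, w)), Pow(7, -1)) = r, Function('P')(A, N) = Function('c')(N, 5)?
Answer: 4095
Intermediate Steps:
Function('c')(b, K) = 2 (Function('c')(b, K) = Add(2, Mul(-1, 0)) = Add(2, 0) = 2)
Function('P')(A, N) = 2
Function('E')(r, w) = Mul(-7, r)
t = 42 (t = Mul(Mul(-7, -1), 6) = Mul(7, 6) = 42)
Mul(t, Add(98, Pow(Add(Function('P')(3, 2), Function('g')(0, 3)), -1))) = Mul(42, Add(98, Pow(Add(2, -4), -1))) = Mul(42, Add(98, Pow(-2, -1))) = Mul(42, Add(98, Rational(-1, 2))) = Mul(42, Rational(195, 2)) = 4095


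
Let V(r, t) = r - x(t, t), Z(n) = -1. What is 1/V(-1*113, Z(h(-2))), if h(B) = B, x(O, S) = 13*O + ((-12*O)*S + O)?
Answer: -1/87 ≈ -0.011494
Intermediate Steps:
x(O, S) = 14*O - 12*O*S (x(O, S) = 13*O + (-12*O*S + O) = 13*O + (O - 12*O*S) = 14*O - 12*O*S)
V(r, t) = r - 2*t*(7 - 6*t)
1/V(-1*113, Z(h(-2))) = 1/(-1*113 + 2*(-1)*(-7 + 6*(-1))) = 1/(-113 + 2*(-1)*(-7 - 6)) = 1/(-113 + 2*(-1)*(-13)) = 1/(-113 + 26) = 1/(-87) = -1/87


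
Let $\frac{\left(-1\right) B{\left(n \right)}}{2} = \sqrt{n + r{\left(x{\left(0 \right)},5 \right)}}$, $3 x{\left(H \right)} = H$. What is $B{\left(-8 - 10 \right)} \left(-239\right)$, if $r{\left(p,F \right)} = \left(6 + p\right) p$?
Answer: $1434 i \sqrt{2} \approx 2028.0 i$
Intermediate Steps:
$x{\left(H \right)} = \frac{H}{3}$
$r{\left(p,F \right)} = p \left(6 + p\right)$
$B{\left(n \right)} = - 2 \sqrt{n}$ ($B{\left(n \right)} = - 2 \sqrt{n + \frac{1}{3} \cdot 0 \left(6 + \frac{1}{3} \cdot 0\right)} = - 2 \sqrt{n + 0 \left(6 + 0\right)} = - 2 \sqrt{n + 0 \cdot 6} = - 2 \sqrt{n + 0} = - 2 \sqrt{n}$)
$B{\left(-8 - 10 \right)} \left(-239\right) = - 2 \sqrt{-8 - 10} \left(-239\right) = - 2 \sqrt{-18} \left(-239\right) = - 2 \cdot 3 i \sqrt{2} \left(-239\right) = - 6 i \sqrt{2} \left(-239\right) = 1434 i \sqrt{2}$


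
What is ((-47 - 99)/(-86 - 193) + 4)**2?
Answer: 1592644/77841 ≈ 20.460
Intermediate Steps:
((-47 - 99)/(-86 - 193) + 4)**2 = (-146/(-279) + 4)**2 = (-146*(-1/279) + 4)**2 = (146/279 + 4)**2 = (1262/279)**2 = 1592644/77841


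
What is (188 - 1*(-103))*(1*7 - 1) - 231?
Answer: 1515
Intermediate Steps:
(188 - 1*(-103))*(1*7 - 1) - 231 = (188 + 103)*(7 - 1) - 231 = 291*6 - 231 = 1746 - 231 = 1515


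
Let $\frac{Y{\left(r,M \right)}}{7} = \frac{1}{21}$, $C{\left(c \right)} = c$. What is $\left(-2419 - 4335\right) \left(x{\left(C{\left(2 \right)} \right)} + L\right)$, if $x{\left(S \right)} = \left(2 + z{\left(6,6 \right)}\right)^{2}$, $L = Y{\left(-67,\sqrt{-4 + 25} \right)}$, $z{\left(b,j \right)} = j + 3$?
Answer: $- \frac{2458456}{3} \approx -8.1949 \cdot 10^{5}$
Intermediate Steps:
$Y{\left(r,M \right)} = \frac{1}{3}$ ($Y{\left(r,M \right)} = \frac{7}{21} = 7 \cdot \frac{1}{21} = \frac{1}{3}$)
$z{\left(b,j \right)} = 3 + j$
$L = \frac{1}{3} \approx 0.33333$
$x{\left(S \right)} = 121$ ($x{\left(S \right)} = \left(2 + \left(3 + 6\right)\right)^{2} = \left(2 + 9\right)^{2} = 11^{2} = 121$)
$\left(-2419 - 4335\right) \left(x{\left(C{\left(2 \right)} \right)} + L\right) = \left(-2419 - 4335\right) \left(121 + \frac{1}{3}\right) = \left(-6754\right) \frac{364}{3} = - \frac{2458456}{3}$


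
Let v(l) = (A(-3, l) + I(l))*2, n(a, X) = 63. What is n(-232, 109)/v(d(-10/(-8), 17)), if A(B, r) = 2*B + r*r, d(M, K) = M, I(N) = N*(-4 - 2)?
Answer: -504/191 ≈ -2.6387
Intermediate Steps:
I(N) = -6*N (I(N) = N*(-6) = -6*N)
A(B, r) = r**2 + 2*B (A(B, r) = 2*B + r**2 = r**2 + 2*B)
v(l) = -12 - 12*l + 2*l**2 (v(l) = ((l**2 + 2*(-3)) - 6*l)*2 = ((l**2 - 6) - 6*l)*2 = ((-6 + l**2) - 6*l)*2 = (-6 + l**2 - 6*l)*2 = -12 - 12*l + 2*l**2)
n(-232, 109)/v(d(-10/(-8), 17)) = 63/(-12 - (-120)/(-8) + 2*(-10/(-8))**2) = 63/(-12 - (-120)*(-1)/8 + 2*(-10*(-1/8))**2) = 63/(-12 - 12*5/4 + 2*(5/4)**2) = 63/(-12 - 15 + 2*(25/16)) = 63/(-12 - 15 + 25/8) = 63/(-191/8) = 63*(-8/191) = -504/191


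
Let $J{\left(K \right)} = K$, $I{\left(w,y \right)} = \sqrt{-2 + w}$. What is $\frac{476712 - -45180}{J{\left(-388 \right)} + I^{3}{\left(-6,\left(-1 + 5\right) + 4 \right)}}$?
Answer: $- \frac{1406209}{1049} + \frac{57988 i \sqrt{2}}{1049} \approx -1340.5 + 78.177 i$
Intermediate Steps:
$\frac{476712 - -45180}{J{\left(-388 \right)} + I^{3}{\left(-6,\left(-1 + 5\right) + 4 \right)}} = \frac{476712 - -45180}{-388 + \left(\sqrt{-2 - 6}\right)^{3}} = \frac{476712 + 45180}{-388 + \left(\sqrt{-8}\right)^{3}} = \frac{521892}{-388 + \left(2 i \sqrt{2}\right)^{3}} = \frac{521892}{-388 - 16 i \sqrt{2}}$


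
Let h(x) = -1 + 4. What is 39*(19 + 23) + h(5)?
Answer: 1641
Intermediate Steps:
h(x) = 3
39*(19 + 23) + h(5) = 39*(19 + 23) + 3 = 39*42 + 3 = 1638 + 3 = 1641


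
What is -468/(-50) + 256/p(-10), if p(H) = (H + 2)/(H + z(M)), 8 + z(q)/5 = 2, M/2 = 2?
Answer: 32234/25 ≈ 1289.4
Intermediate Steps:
M = 4 (M = 2*2 = 4)
z(q) = -30 (z(q) = -40 + 5*2 = -40 + 10 = -30)
p(H) = (2 + H)/(-30 + H) (p(H) = (H + 2)/(H - 30) = (2 + H)/(-30 + H))
-468/(-50) + 256/p(-10) = -468/(-50) + 256/(((2 - 10)/(-30 - 10))) = -468*(-1/50) + 256/((-8/(-40))) = 234/25 + 256/((-1/40*(-8))) = 234/25 + 256/(⅕) = 234/25 + 256*5 = 234/25 + 1280 = 32234/25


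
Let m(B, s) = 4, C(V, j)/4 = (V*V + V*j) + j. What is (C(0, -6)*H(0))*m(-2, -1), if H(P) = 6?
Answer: -576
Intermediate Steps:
C(V, j) = 4*j + 4*V² + 4*V*j (C(V, j) = 4*((V*V + V*j) + j) = 4*((V² + V*j) + j) = 4*(j + V² + V*j) = 4*j + 4*V² + 4*V*j)
(C(0, -6)*H(0))*m(-2, -1) = ((4*(-6) + 4*0² + 4*0*(-6))*6)*4 = ((-24 + 4*0 + 0)*6)*4 = ((-24 + 0 + 0)*6)*4 = -24*6*4 = -144*4 = -576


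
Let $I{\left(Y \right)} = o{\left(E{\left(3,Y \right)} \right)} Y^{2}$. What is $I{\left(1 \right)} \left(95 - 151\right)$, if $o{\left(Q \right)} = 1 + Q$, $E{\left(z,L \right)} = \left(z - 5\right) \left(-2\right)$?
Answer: $-280$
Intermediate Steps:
$E{\left(z,L \right)} = 10 - 2 z$ ($E{\left(z,L \right)} = \left(-5 + z\right) \left(-2\right) = 10 - 2 z$)
$I{\left(Y \right)} = 5 Y^{2}$ ($I{\left(Y \right)} = \left(1 + \left(10 - 6\right)\right) Y^{2} = \left(1 + 4\right) Y^{2} = 5 Y^{2}$)
$I{\left(1 \right)} \left(95 - 151\right) = 5 \cdot 1^{2} \left(95 - 151\right) = 5 \cdot 1 \left(-56\right) = 5 \left(-56\right) = -280$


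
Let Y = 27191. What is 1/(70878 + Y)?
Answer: 1/98069 ≈ 1.0197e-5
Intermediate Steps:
1/(70878 + Y) = 1/(70878 + 27191) = 1/98069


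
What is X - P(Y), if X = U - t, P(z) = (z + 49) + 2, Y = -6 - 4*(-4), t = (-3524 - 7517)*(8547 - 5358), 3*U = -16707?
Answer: 35204119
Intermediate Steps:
U = -5569 (U = (⅓)*(-16707) = -5569)
t = -35209749 (t = -11041*3189 = -35209749)
Y = 10 (Y = -6 + 16 = 10)
P(z) = 51 + z (P(z) = (49 + z) + 2 = 51 + z)
X = 35204180 (X = -5569 - 1*(-35209749) = -5569 + 35209749 = 35204180)
X - P(Y) = 35204180 - (51 + 10) = 35204180 - 1*61 = 35204180 - 61 = 35204119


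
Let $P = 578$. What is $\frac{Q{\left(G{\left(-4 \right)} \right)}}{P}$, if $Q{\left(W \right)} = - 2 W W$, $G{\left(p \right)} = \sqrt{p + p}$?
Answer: $\frac{8}{289} \approx 0.027682$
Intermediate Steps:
$G{\left(p \right)} = \sqrt{2} \sqrt{p}$ ($G{\left(p \right)} = \sqrt{2 p} = \sqrt{2} \sqrt{p}$)
$Q{\left(W \right)} = - 2 W^{2}$
$\frac{Q{\left(G{\left(-4 \right)} \right)}}{P} = \frac{\left(-2\right) \left(\sqrt{2} \sqrt{-4}\right)^{2}}{578} = - 2 \left(\sqrt{2} \cdot 2 i\right)^{2} \cdot \frac{1}{578} = - 2 \left(2 i \sqrt{2}\right)^{2} \cdot \frac{1}{578} = \left(-2\right) \left(-8\right) \frac{1}{578} = 16 \cdot \frac{1}{578} = \frac{8}{289}$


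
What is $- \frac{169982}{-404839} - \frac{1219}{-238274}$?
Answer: $\frac{40995789809}{96462607886} \approx 0.42499$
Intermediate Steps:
$- \frac{169982}{-404839} - \frac{1219}{-238274} = \left(-169982\right) \left(- \frac{1}{404839}\right) - - \frac{1219}{238274} = \frac{169982}{404839} + \frac{1219}{238274} = \frac{40995789809}{96462607886}$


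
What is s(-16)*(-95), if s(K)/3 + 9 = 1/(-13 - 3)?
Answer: 41325/16 ≈ 2582.8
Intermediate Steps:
s(K) = -435/16 (s(K) = -27 + 3/(-13 - 3) = -27 + 3/(-16) = -27 + 3*(-1/16) = -27 - 3/16 = -435/16)
s(-16)*(-95) = -435/16*(-95) = 41325/16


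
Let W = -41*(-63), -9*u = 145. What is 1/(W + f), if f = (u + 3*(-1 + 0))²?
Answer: 81/238807 ≈ 0.00033919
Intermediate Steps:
u = -145/9 (u = -⅑*145 = -145/9 ≈ -16.111)
W = 2583
f = 29584/81 (f = (-145/9 + 3*(-1 + 0))² = (-145/9 + 3*(-1))² = (-145/9 - 3)² = (-172/9)² = 29584/81 ≈ 365.23)
1/(W + f) = 1/(2583 + 29584/81) = 1/(238807/81) = 81/238807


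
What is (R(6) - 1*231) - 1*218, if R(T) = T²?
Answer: -413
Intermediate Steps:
(R(6) - 1*231) - 1*218 = (6² - 1*231) - 1*218 = (36 - 231) - 218 = -195 - 218 = -413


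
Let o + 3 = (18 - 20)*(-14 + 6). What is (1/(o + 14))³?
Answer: 1/19683 ≈ 5.0805e-5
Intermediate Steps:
o = 13 (o = -3 + (18 - 20)*(-14 + 6) = -3 - 2*(-8) = -3 + 16 = 13)
(1/(o + 14))³ = (1/(13 + 14))³ = (1/27)³ = 1/19683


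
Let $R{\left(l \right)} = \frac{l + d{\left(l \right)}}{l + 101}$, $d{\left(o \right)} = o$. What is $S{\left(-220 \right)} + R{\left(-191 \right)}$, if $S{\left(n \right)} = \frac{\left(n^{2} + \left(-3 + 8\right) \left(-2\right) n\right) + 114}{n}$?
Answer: $- \frac{224011}{990} \approx -226.27$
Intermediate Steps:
$R{\left(l \right)} = \frac{2 l}{101 + l}$ ($R{\left(l \right)} = \frac{l + l}{l + 101} = \frac{2 l}{101 + l}$)
$S{\left(n \right)} = \frac{114 + n^{2} - 10 n}{n}$ ($S{\left(n \right)} = \frac{\left(n^{2} + 5 \left(-2\right) n\right) + 114}{n} = \frac{\left(n^{2} - 10 n\right) + 114}{n} = \frac{114 + n^{2} - 10 n}{n}$)
$S{\left(-220 \right)} + R{\left(-191 \right)} = \left(-10 - 220 + \frac{114}{-220}\right) + 2 \left(-191\right) \frac{1}{101 - 191} = \left(-10 - 220 + 114 \left(- \frac{1}{220}\right)\right) + 2 \left(-191\right) \frac{1}{-90} = \left(-10 - 220 - \frac{57}{110}\right) + 2 \left(-191\right) \left(- \frac{1}{90}\right) = - \frac{25357}{110} + \frac{191}{45} = - \frac{224011}{990}$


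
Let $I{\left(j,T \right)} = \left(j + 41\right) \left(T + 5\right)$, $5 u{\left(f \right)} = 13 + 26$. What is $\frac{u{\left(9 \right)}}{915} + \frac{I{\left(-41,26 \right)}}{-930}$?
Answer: $\frac{13}{1525} \approx 0.0085246$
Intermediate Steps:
$u{\left(f \right)} = \frac{39}{5}$ ($u{\left(f \right)} = \frac{13 + 26}{5} = \frac{1}{5} \cdot 39 = \frac{39}{5}$)
$I{\left(j,T \right)} = \left(5 + T\right) \left(41 + j\right)$ ($I{\left(j,T \right)} = \left(41 + j\right) \left(5 + T\right) = \left(5 + T\right) \left(41 + j\right)$)
$\frac{u{\left(9 \right)}}{915} + \frac{I{\left(-41,26 \right)}}{-930} = \frac{39}{5 \cdot 915} + \frac{205 + 5 \left(-41\right) + 41 \cdot 26 + 26 \left(-41\right)}{-930} = \frac{39}{5} \cdot \frac{1}{915} + \left(205 - 205 + 1066 - 1066\right) \left(- \frac{1}{930}\right) = \frac{13}{1525} + 0 \left(- \frac{1}{930}\right) = \frac{13}{1525} + 0 = \frac{13}{1525}$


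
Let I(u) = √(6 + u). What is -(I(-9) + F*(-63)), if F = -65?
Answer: -4095 - I*√3 ≈ -4095.0 - 1.732*I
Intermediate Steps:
-(I(-9) + F*(-63)) = -(√(6 - 9) - 65*(-63)) = -(√(-3) + 4095) = -(I*√3 + 4095) = -(4095 + I*√3) = -4095 - I*√3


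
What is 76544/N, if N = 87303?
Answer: 76544/87303 ≈ 0.87676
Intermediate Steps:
76544/N = 76544/87303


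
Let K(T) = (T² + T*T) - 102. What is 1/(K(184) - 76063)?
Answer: -1/8453 ≈ -0.00011830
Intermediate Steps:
K(T) = -102 + 2*T² (K(T) = (T² + T²) - 102 = 2*T² - 102 = -102 + 2*T²)
1/(K(184) - 76063) = 1/((-102 + 2*184²) - 76063) = 1/((-102 + 2*33856) - 76063) = 1/((-102 + 67712) - 76063) = 1/(67610 - 76063) = 1/(-8453) = -1/8453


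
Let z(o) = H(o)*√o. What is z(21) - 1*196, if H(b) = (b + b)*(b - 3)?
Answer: -196 + 756*√21 ≈ 3268.4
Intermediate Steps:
H(b) = 2*b*(-3 + b) (H(b) = (2*b)*(-3 + b) = 2*b*(-3 + b))
z(o) = 2*o^(3/2)*(-3 + o) (z(o) = (2*o*(-3 + o))*√o = 2*o^(3/2)*(-3 + o))
z(21) - 1*196 = 2*21^(3/2)*(-3 + 21) - 1*196 = 2*(21*√21)*18 - 196 = 756*√21 - 196 = -196 + 756*√21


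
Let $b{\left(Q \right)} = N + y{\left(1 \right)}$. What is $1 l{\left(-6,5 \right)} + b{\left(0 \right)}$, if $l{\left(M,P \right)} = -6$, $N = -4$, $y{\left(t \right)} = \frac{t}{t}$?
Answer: $-9$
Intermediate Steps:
$y{\left(t \right)} = 1$
$b{\left(Q \right)} = -3$ ($b{\left(Q \right)} = -4 + 1 = -3$)
$1 l{\left(-6,5 \right)} + b{\left(0 \right)} = 1 \left(-6\right) - 3 = -6 - 3 = -9$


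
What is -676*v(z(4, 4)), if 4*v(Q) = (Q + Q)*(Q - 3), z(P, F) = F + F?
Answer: -13520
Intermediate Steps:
z(P, F) = 2*F
v(Q) = Q*(-3 + Q)/2 (v(Q) = ((Q + Q)*(Q - 3))/4 = ((2*Q)*(-3 + Q))/4 = (2*Q*(-3 + Q))/4 = Q*(-3 + Q)/2)
-676*v(z(4, 4)) = -338*2*4*(-3 + 2*4) = -338*8*(-3 + 8) = -338*8*5 = -676*20 = -13520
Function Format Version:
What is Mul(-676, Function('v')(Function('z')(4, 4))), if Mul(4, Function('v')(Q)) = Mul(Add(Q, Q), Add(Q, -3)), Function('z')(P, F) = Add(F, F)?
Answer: -13520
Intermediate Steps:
Function('z')(P, F) = Mul(2, F)
Function('v')(Q) = Mul(Rational(1, 2), Q, Add(-3, Q)) (Function('v')(Q) = Mul(Rational(1, 4), Mul(Add(Q, Q), Add(Q, -3))) = Mul(Rational(1, 4), Mul(Mul(2, Q), Add(-3, Q))) = Mul(Rational(1, 4), Mul(2, Q, Add(-3, Q))) = Mul(Rational(1, 2), Q, Add(-3, Q)))
Mul(-676, Function('v')(Function('z')(4, 4))) = Mul(-676, Mul(Rational(1, 2), Mul(2, 4), Add(-3, Mul(2, 4)))) = Mul(-676, Mul(Rational(1, 2), 8, Add(-3, 8))) = Mul(-676, Mul(Rational(1, 2), 8, 5)) = Mul(-676, 20) = -13520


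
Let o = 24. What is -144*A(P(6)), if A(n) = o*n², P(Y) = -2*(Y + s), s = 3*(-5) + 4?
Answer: -345600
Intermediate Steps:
s = -11 (s = -15 + 4 = -11)
P(Y) = 22 - 2*Y (P(Y) = -2*(Y - 11) = -2*(-11 + Y) = 22 - 2*Y)
A(n) = 24*n²
-144*A(P(6)) = -3456*(22 - 2*6)² = -3456*(22 - 12)² = -3456*10² = -3456*100 = -144*2400 = -345600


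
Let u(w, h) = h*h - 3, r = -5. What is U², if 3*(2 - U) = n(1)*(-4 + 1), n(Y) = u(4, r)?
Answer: 576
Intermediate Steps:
u(w, h) = -3 + h² (u(w, h) = h² - 3 = -3 + h²)
n(Y) = 22 (n(Y) = -3 + (-5)² = -3 + 25 = 22)
U = 24 (U = 2 - 22*(-4 + 1)/3 = 2 - 22*(-3)/3 = 2 - ⅓*(-66) = 2 + 22 = 24)
U² = 24² = 576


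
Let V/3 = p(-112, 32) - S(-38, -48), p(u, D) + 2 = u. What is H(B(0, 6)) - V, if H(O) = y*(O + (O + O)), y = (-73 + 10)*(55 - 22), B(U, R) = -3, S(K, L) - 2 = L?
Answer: 18915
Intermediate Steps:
p(u, D) = -2 + u
S(K, L) = 2 + L
y = -2079 (y = -63*33 = -2079)
V = -204 (V = 3*((-2 - 112) - (2 - 48)) = 3*(-114 - 1*(-46)) = 3*(-114 + 46) = 3*(-68) = -204)
H(O) = -6237*O (H(O) = -2079*(O + (O + O)) = -2079*(O + 2*O) = -6237*O)
H(B(0, 6)) - V = -6237*(-3) - 1*(-204) = 18711 + 204 = 18915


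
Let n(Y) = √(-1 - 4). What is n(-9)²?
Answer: -5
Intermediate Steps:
n(Y) = I*√5 (n(Y) = √(-5) = I*√5)
n(-9)² = (I*√5)² = -5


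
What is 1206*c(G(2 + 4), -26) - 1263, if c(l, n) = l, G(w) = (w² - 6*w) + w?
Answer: 5973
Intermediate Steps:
G(w) = w² - 5*w
1206*c(G(2 + 4), -26) - 1263 = 1206*((2 + 4)*(-5 + (2 + 4))) - 1263 = 1206*(6*(-5 + 6)) - 1263 = 1206*(6*1) - 1263 = 1206*6 - 1263 = 7236 - 1263 = 5973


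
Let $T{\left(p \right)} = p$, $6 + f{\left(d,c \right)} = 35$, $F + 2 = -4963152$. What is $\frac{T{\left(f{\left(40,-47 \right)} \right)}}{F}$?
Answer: $- \frac{29}{4963154} \approx -5.8431 \cdot 10^{-6}$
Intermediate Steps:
$F = -4963154$ ($F = -2 - 4963152 = -4963154$)
$f{\left(d,c \right)} = 29$ ($f{\left(d,c \right)} = -6 + 35 = 29$)
$\frac{T{\left(f{\left(40,-47 \right)} \right)}}{F} = \frac{29}{-4963154} = 29 \left(- \frac{1}{4963154}\right) = - \frac{29}{4963154}$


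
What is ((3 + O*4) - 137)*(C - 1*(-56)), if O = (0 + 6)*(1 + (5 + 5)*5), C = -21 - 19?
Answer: 17440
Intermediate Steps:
C = -40
O = 306 (O = 6*(1 + 10*5) = 6*(1 + 50) = 6*51 = 306)
((3 + O*4) - 137)*(C - 1*(-56)) = ((3 + 306*4) - 137)*(-40 - 1*(-56)) = ((3 + 1224) - 137)*(-40 + 56) = (1227 - 137)*16 = 1090*16 = 17440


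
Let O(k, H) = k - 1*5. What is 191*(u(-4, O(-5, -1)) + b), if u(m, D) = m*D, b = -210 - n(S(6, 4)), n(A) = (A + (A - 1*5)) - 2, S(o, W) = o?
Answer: -33425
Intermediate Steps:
O(k, H) = -5 + k (O(k, H) = k - 5 = -5 + k)
n(A) = -7 + 2*A (n(A) = (A + (A - 5)) - 2 = (A + (-5 + A)) - 2 = (-5 + 2*A) - 2 = -7 + 2*A)
b = -215 (b = -210 - (-7 + 2*6) = -210 - (-7 + 12) = -210 - 1*5 = -210 - 5 = -215)
u(m, D) = D*m
191*(u(-4, O(-5, -1)) + b) = 191*((-5 - 5)*(-4) - 215) = 191*(-10*(-4) - 215) = 191*(40 - 215) = 191*(-175) = -33425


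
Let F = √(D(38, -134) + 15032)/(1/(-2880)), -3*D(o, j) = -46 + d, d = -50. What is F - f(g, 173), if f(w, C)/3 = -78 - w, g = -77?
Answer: 3 - 5760*√3766 ≈ -3.5348e+5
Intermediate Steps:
D(o, j) = 32 (D(o, j) = -(-46 - 50)/3 = -⅓*(-96) = 32)
f(w, C) = -234 - 3*w (f(w, C) = 3*(-78 - w) = -234 - 3*w)
F = -5760*√3766 (F = √(32 + 15032)/(1/(-2880)) = √15064/(-1/2880) = (2*√3766)*(-2880) = -5760*√3766 ≈ -3.5348e+5)
F - f(g, 173) = -5760*√3766 - (-234 - 3*(-77)) = -5760*√3766 - (-234 + 231) = -5760*√3766 - 1*(-3) = -5760*√3766 + 3 = 3 - 5760*√3766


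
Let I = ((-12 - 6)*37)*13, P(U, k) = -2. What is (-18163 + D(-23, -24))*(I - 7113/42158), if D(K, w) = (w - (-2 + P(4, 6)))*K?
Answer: 6461791096131/42158 ≈ 1.5328e+8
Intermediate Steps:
I = -8658 (I = -18*37*13 = -666*13 = -8658)
D(K, w) = K*(4 + w) (D(K, w) = (w - (-2 - 2))*K = (w - 1*(-4))*K = (w + 4)*K = (4 + w)*K = K*(4 + w))
(-18163 + D(-23, -24))*(I - 7113/42158) = (-18163 - 23*(4 - 24))*(-8658 - 7113/42158) = (-18163 - 23*(-20))*(-8658 - 7113*1/42158) = (-18163 + 460)*(-8658 - 7113/42158) = -17703*(-365011077/42158) = 6461791096131/42158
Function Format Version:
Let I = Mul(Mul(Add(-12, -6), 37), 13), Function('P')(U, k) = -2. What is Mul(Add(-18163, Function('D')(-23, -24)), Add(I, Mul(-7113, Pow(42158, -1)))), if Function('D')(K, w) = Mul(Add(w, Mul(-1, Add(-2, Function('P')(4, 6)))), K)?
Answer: Rational(6461791096131, 42158) ≈ 1.5328e+8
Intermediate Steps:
I = -8658 (I = Mul(Mul(-18, 37), 13) = Mul(-666, 13) = -8658)
Function('D')(K, w) = Mul(K, Add(4, w)) (Function('D')(K, w) = Mul(Add(w, Mul(-1, Add(-2, -2))), K) = Mul(Add(w, Mul(-1, -4)), K) = Mul(Add(w, 4), K) = Mul(Add(4, w), K) = Mul(K, Add(4, w)))
Mul(Add(-18163, Function('D')(-23, -24)), Add(I, Mul(-7113, Pow(42158, -1)))) = Mul(Add(-18163, Mul(-23, Add(4, -24))), Add(-8658, Mul(-7113, Pow(42158, -1)))) = Mul(Add(-18163, Mul(-23, -20)), Add(-8658, Mul(-7113, Rational(1, 42158)))) = Mul(Add(-18163, 460), Add(-8658, Rational(-7113, 42158))) = Mul(-17703, Rational(-365011077, 42158)) = Rational(6461791096131, 42158)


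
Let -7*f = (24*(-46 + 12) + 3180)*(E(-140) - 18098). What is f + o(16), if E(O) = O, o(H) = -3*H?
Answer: 43114296/7 ≈ 6.1592e+6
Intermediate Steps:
f = 43114632/7 (f = -(24*(-46 + 12) + 3180)*(-140 - 18098)/7 = -(24*(-34) + 3180)*(-18238)/7 = -(-816 + 3180)*(-18238)/7 = -2364*(-18238)/7 = -⅐*(-43114632) = 43114632/7 ≈ 6.1592e+6)
f + o(16) = 43114632/7 - 3*16 = 43114632/7 - 48 = 43114296/7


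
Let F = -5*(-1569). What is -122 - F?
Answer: -7967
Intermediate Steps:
F = 7845
-122 - F = -122 - 1*7845 = -122 - 7845 = -7967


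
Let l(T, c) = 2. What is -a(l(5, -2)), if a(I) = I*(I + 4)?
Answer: -12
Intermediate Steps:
a(I) = I*(4 + I)
-a(l(5, -2)) = -2*(4 + 2) = -2*6 = -1*12 = -12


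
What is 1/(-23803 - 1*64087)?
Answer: -1/87890 ≈ -1.1378e-5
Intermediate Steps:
1/(-23803 - 1*64087) = 1/(-23803 - 64087) = 1/(-87890) = -1/87890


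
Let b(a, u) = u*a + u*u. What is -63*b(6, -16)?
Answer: -10080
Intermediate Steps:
b(a, u) = u² + a*u (b(a, u) = a*u + u² = u² + a*u)
-63*b(6, -16) = -(-1008)*(6 - 16) = -(-1008)*(-10) = -63*160 = -10080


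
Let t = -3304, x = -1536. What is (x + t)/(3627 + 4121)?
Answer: -1210/1937 ≈ -0.62468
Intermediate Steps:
(x + t)/(3627 + 4121) = (-1536 - 3304)/(3627 + 4121) = -4840/7748 = -4840*1/7748 = -1210/1937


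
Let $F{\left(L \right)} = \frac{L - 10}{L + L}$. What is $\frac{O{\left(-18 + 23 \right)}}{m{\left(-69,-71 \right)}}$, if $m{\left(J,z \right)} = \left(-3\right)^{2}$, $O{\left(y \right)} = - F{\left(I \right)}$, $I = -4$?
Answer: $- \frac{7}{36} \approx -0.19444$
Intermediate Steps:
$F{\left(L \right)} = \frac{-10 + L}{2 L}$
$O{\left(y \right)} = - \frac{7}{4}$ ($O{\left(y \right)} = - \frac{-10 - 4}{2 \left(-4\right)} = - \frac{\left(-1\right) \left(-14\right)}{2 \cdot 4} = \left(-1\right) \frac{7}{4} = - \frac{7}{4}$)
$m{\left(J,z \right)} = 9$
$\frac{O{\left(-18 + 23 \right)}}{m{\left(-69,-71 \right)}} = - \frac{7}{4 \cdot 9} = \left(- \frac{7}{4}\right) \frac{1}{9} = - \frac{7}{36}$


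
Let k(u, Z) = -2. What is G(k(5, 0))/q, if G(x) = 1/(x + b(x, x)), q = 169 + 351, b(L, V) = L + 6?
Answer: 1/1040 ≈ 0.00096154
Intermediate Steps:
b(L, V) = 6 + L
q = 520
G(x) = 1/(6 + 2*x) (G(x) = 1/(x + (6 + x)) = 1/(6 + 2*x))
G(k(5, 0))/q = (1/(2*(3 - 2)))/520 = ((½)/1)*(1/520) = ((½)*1)*(1/520) = (½)*(1/520) = 1/1040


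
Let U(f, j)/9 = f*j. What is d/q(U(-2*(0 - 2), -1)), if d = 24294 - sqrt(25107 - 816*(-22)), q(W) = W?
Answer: -4049/6 + sqrt(43059)/36 ≈ -669.07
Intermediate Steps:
U(f, j) = 9*f*j (U(f, j) = 9*(f*j) = 9*f*j)
d = 24294 - sqrt(43059) (d = 24294 - sqrt(25107 + 17952) = 24294 - sqrt(43059) ≈ 24087.)
d/q(U(-2*(0 - 2), -1)) = (24294 - sqrt(43059))/((9*(-2*(0 - 2))*(-1))) = (24294 - sqrt(43059))/((9*(-2*(-2))*(-1))) = (24294 - sqrt(43059))/((9*4*(-1))) = (24294 - sqrt(43059))/(-36) = (24294 - sqrt(43059))*(-1/36) = -4049/6 + sqrt(43059)/36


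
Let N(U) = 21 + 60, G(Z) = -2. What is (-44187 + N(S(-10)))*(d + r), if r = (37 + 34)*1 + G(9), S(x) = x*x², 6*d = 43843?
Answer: -325333207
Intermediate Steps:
d = 43843/6 (d = (⅙)*43843 = 43843/6 ≈ 7307.2)
S(x) = x³
N(U) = 81
r = 69 (r = (37 + 34)*1 - 2 = 71*1 - 2 = 71 - 2 = 69)
(-44187 + N(S(-10)))*(d + r) = (-44187 + 81)*(43843/6 + 69) = -44106*44257/6 = -325333207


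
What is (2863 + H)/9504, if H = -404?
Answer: 2459/9504 ≈ 0.25873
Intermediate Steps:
(2863 + H)/9504 = (2863 - 404)/9504 = 2459*(1/9504) = 2459/9504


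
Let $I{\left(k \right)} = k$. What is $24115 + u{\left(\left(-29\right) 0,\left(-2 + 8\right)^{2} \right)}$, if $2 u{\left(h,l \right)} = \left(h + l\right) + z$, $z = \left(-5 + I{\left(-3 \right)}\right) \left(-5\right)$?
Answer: $24153$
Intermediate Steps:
$z = 40$ ($z = \left(-5 - 3\right) \left(-5\right) = \left(-8\right) \left(-5\right) = 40$)
$u{\left(h,l \right)} = 20 + \frac{h}{2} + \frac{l}{2}$ ($u{\left(h,l \right)} = \frac{\left(h + l\right) + 40}{2} = \frac{40 + h + l}{2} = 20 + \frac{h}{2} + \frac{l}{2}$)
$24115 + u{\left(\left(-29\right) 0,\left(-2 + 8\right)^{2} \right)} = 24115 + \left(20 + \frac{\left(-29\right) 0}{2} + \frac{\left(-2 + 8\right)^{2}}{2}\right) = 24115 + \left(20 + \frac{1}{2} \cdot 0 + \frac{6^{2}}{2}\right) = 24115 + \left(20 + 0 + \frac{1}{2} \cdot 36\right) = 24115 + \left(20 + 0 + 18\right) = 24115 + 38 = 24153$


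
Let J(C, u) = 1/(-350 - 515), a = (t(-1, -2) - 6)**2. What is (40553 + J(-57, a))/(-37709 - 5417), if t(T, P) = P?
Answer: -17539172/18651995 ≈ -0.94034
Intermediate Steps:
a = 64 (a = (-2 - 6)**2 = (-8)**2 = 64)
J(C, u) = -1/865 (J(C, u) = 1/(-865) = -1/865)
(40553 + J(-57, a))/(-37709 - 5417) = (40553 - 1/865)/(-37709 - 5417) = (35078344/865)/(-43126) = (35078344/865)*(-1/43126) = -17539172/18651995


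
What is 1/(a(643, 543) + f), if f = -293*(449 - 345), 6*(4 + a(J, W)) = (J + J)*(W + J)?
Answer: 3/671170 ≈ 4.4698e-6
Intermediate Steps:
a(J, W) = -4 + J*(J + W)/3 (a(J, W) = -4 + ((J + J)*(W + J))/6 = -4 + ((2*J)*(J + W))/6 = -4 + (2*J*(J + W))/6 = -4 + J*(J + W)/3)
f = -30472 (f = -293*104 = -30472)
1/(a(643, 543) + f) = 1/((-4 + (⅓)*643² + (⅓)*643*543) - 30472) = 1/((-4 + (⅓)*413449 + 116383) - 30472) = 1/((-4 + 413449/3 + 116383) - 30472) = 1/(762586/3 - 30472) = 1/(671170/3) = 3/671170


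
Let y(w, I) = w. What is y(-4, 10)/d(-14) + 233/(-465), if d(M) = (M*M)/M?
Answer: -701/3255 ≈ -0.21536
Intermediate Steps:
d(M) = M (d(M) = M**2/M = M)
y(-4, 10)/d(-14) + 233/(-465) = -4/(-14) + 233/(-465) = -4*(-1/14) + 233*(-1/465) = 2/7 - 233/465 = -701/3255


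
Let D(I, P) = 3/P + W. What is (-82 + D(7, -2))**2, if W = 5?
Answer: 24649/4 ≈ 6162.3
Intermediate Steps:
D(I, P) = 5 + 3/P (D(I, P) = 3/P + 5 = 5 + 3/P)
(-82 + D(7, -2))**2 = (-82 + (5 + 3/(-2)))**2 = (-82 + (5 + 3*(-1/2)))**2 = (-82 + (5 - 3/2))**2 = (-82 + 7/2)**2 = (-157/2)**2 = 24649/4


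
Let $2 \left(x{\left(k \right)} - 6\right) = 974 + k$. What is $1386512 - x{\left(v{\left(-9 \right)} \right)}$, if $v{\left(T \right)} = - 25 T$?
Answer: $\frac{2771813}{2} \approx 1.3859 \cdot 10^{6}$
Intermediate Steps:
$x{\left(k \right)} = 493 + \frac{k}{2}$ ($x{\left(k \right)} = 6 + \frac{974 + k}{2} = 6 + \left(487 + \frac{k}{2}\right) = 493 + \frac{k}{2}$)
$1386512 - x{\left(v{\left(-9 \right)} \right)} = 1386512 - \left(493 + \frac{\left(-25\right) \left(-9\right)}{2}\right) = 1386512 - \left(493 + \frac{1}{2} \cdot 225\right) = 1386512 - \left(493 + \frac{225}{2}\right) = 1386512 - \frac{1211}{2} = \frac{2771813}{2}$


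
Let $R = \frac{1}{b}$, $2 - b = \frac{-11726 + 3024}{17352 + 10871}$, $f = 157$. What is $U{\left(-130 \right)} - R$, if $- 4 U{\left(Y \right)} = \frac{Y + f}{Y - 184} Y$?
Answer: $- \frac{8253674}{2557059} \approx -3.2278$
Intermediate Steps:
$U{\left(Y \right)} = - \frac{Y \left(157 + Y\right)}{4 \left(-184 + Y\right)}$ ($U{\left(Y \right)} = - \frac{\frac{Y + 157}{Y - 184} Y}{4} = - \frac{\frac{157 + Y}{-184 + Y} Y}{4} = - \frac{Y \frac{1}{-184 + Y} \left(157 + Y\right)}{4} = - \frac{Y \left(157 + Y\right)}{4 \left(-184 + Y\right)}$)
$b = \frac{65148}{28223}$ ($b = 2 - \frac{-11726 + 3024}{17352 + 10871} = 2 - - \frac{8702}{28223} = 2 + \frac{8702}{28223} = \frac{65148}{28223} \approx 2.3083$)
$R = \frac{28223}{65148}$ ($R = \frac{1}{\frac{65148}{28223}} = \frac{28223}{65148} \approx 0.43321$)
$U{\left(-130 \right)} - R = \left(-1\right) \left(-130\right) \frac{1}{-736 + 4 \left(-130\right)} \left(157 - 130\right) - \frac{28223}{65148} = \left(-1\right) \left(-130\right) \frac{1}{-736 - 520} \cdot 27 - \frac{28223}{65148} = \left(-1\right) \left(-130\right) \frac{1}{-1256} \cdot 27 - \frac{28223}{65148} = \left(-1\right) \left(-130\right) \left(- \frac{1}{1256}\right) 27 - \frac{28223}{65148} = - \frac{1755}{628} - \frac{28223}{65148} = - \frac{8253674}{2557059}$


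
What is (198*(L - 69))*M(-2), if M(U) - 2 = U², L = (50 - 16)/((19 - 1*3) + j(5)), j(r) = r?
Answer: -560340/7 ≈ -80049.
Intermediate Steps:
L = 34/21 (L = (50 - 16)/((19 - 1*3) + 5) = 34/((19 - 3) + 5) = 34/(16 + 5) = 34/21 ≈ 1.6190)
M(U) = 2 + U²
(198*(L - 69))*M(-2) = (198*(34/21 - 69))*(2 + (-2)²) = (198*(-1415/21))*(2 + 4) = -93390/7*6 = -560340/7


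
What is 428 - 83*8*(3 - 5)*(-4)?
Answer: -4884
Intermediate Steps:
428 - 83*8*(3 - 5)*(-4) = 428 - 83*8*(-2)*(-4) = 428 - (-1328)*(-4) = 428 - 83*64 = 428 - 5312 = -4884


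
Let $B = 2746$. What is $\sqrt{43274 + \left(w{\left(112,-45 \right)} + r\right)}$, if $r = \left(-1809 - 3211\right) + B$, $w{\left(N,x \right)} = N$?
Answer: $6 \sqrt{1142} \approx 202.76$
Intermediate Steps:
$r = -2274$ ($r = \left(-1809 - 3211\right) + 2746 = -5020 + 2746 = -2274$)
$\sqrt{43274 + \left(w{\left(112,-45 \right)} + r\right)} = \sqrt{43274 + \left(112 - 2274\right)} = \sqrt{43274 - 2162} = \sqrt{41112} = 6 \sqrt{1142}$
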